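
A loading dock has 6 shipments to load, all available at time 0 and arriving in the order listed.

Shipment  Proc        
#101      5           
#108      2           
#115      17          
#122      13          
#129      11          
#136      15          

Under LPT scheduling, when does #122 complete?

LPT (decreasing processing time): #115 #136 #122 #129 #101 #108.
#115: 0→17
#136: 17→32
#122: 32→45

45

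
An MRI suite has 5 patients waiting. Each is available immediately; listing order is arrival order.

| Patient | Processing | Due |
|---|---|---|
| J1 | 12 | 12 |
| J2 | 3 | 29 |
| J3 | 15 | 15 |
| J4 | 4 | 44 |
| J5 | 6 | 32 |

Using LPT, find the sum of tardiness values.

LPT (decreasing processing time): J3 J1 J5 J4 J2.
J3: 0→15, due 15, tardiness 0
J1: 15→27, due 12, tardiness 15
J5: 27→33, due 32, tardiness 1
J4: 33→37, due 44, tardiness 0
J2: 37→40, due 29, tardiness 11
Sum = 0+15+1+0+11 = 27.

27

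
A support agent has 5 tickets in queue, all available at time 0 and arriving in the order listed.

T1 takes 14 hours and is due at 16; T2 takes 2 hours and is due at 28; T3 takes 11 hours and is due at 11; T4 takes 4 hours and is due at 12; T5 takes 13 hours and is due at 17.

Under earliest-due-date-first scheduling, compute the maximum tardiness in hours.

EDD (increasing due date): T3 T4 T1 T5 T2.
T3: 0→11, due 11, tardiness 0
T4: 11→15, due 12, tardiness 3
T1: 15→29, due 16, tardiness 13
T5: 29→42, due 17, tardiness 25
T2: 42→44, due 28, tardiness 16
Maximum = 25.

25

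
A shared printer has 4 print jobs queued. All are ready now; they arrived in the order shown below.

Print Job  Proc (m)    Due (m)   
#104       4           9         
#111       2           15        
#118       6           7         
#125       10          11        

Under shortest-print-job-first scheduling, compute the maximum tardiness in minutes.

SPT (increasing processing time): #111 #104 #118 #125.
#111: 0→2, due 15, tardiness 0
#104: 2→6, due 9, tardiness 0
#118: 6→12, due 7, tardiness 5
#125: 12→22, due 11, tardiness 11
Maximum = 11.

11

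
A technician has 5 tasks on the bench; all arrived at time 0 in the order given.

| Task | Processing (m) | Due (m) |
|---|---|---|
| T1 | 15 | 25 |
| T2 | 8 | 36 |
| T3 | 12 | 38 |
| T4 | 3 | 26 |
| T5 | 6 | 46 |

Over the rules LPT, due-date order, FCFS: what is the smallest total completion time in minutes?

LPT (decreasing processing time): T1 T3 T2 T5 T4.
T1: 0→15
T3: 15→27
T2: 27→35
T5: 35→41
T4: 41→44
Sum = 15+27+35+41+44 = 162.
EDD (increasing due date): T1 T4 T2 T3 T5.
T1: 0→15
T4: 15→18
T2: 18→26
T3: 26→38
T5: 38→44
Sum = 15+18+26+38+44 = 141.
FIFO (arrival order): T1 T2 T3 T4 T5.
T1: 0→15
T2: 15→23
T3: 23→35
T4: 35→38
T5: 38→44
Sum = 15+23+35+38+44 = 155.
LPT 162, EDD 141, FIFO 155 → minimum 141.

141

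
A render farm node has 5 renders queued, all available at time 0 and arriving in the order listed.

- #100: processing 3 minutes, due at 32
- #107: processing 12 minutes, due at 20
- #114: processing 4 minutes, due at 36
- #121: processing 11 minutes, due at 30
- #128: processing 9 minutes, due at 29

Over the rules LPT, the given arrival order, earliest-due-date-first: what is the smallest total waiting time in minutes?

67

LPT (decreasing processing time): #107 #121 #128 #114 #100.
#107: waits 0, runs 0→12
#121: waits 12, runs 12→23
#128: waits 23, runs 23→32
#114: waits 32, runs 32→36
#100: waits 36, runs 36→39
Sum = 0+12+23+32+36 = 103.
FIFO (arrival order): #100 #107 #114 #121 #128.
#100: waits 0, runs 0→3
#107: waits 3, runs 3→15
#114: waits 15, runs 15→19
#121: waits 19, runs 19→30
#128: waits 30, runs 30→39
Sum = 0+3+15+19+30 = 67.
EDD (increasing due date): #107 #128 #121 #100 #114.
#107: waits 0, runs 0→12
#128: waits 12, runs 12→21
#121: waits 21, runs 21→32
#100: waits 32, runs 32→35
#114: waits 35, runs 35→39
Sum = 0+12+21+32+35 = 100.
LPT 103, FIFO 67, EDD 100 → minimum 67.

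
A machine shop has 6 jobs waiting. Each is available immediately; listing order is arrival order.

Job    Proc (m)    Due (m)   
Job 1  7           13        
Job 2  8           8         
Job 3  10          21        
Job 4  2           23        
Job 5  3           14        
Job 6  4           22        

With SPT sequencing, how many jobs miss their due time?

3

SPT (increasing processing time): Job 4 Job 5 Job 6 Job 1 Job 2 Job 3.
Job 4: 0→2, due 23, tardiness 0
Job 5: 2→5, due 14, tardiness 0
Job 6: 5→9, due 22, tardiness 0
Job 1: 9→16, due 13, tardiness 3
Job 2: 16→24, due 8, tardiness 16
Job 3: 24→34, due 21, tardiness 13
Late jobs: 3.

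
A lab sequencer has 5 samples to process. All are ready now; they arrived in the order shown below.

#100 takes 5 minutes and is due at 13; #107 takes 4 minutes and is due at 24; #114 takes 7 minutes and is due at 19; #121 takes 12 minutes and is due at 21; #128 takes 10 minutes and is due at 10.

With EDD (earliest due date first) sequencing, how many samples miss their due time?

4

EDD (increasing due date): #128 #100 #114 #121 #107.
#128: 0→10, due 10, tardiness 0
#100: 10→15, due 13, tardiness 2
#114: 15→22, due 19, tardiness 3
#121: 22→34, due 21, tardiness 13
#107: 34→38, due 24, tardiness 14
Late samples: 4.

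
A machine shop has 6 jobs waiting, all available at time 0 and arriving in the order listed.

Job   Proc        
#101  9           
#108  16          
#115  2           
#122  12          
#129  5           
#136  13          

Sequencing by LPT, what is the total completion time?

248

LPT (decreasing processing time): #108 #136 #122 #101 #129 #115.
#108: 0→16
#136: 16→29
#122: 29→41
#101: 41→50
#129: 50→55
#115: 55→57
Sum = 16+29+41+50+55+57 = 248.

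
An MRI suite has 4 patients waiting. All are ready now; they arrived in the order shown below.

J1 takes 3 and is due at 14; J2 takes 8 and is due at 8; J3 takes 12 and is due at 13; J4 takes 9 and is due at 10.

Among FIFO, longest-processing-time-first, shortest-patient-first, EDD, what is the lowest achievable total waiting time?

FIFO (arrival order): J1 J2 J3 J4.
J1: waits 0, runs 0→3
J2: waits 3, runs 3→11
J3: waits 11, runs 11→23
J4: waits 23, runs 23→32
Sum = 0+3+11+23 = 37.
LPT (decreasing processing time): J3 J4 J2 J1.
J3: waits 0, runs 0→12
J4: waits 12, runs 12→21
J2: waits 21, runs 21→29
J1: waits 29, runs 29→32
Sum = 0+12+21+29 = 62.
SPT (increasing processing time): J1 J2 J4 J3.
J1: waits 0, runs 0→3
J2: waits 3, runs 3→11
J4: waits 11, runs 11→20
J3: waits 20, runs 20→32
Sum = 0+3+11+20 = 34.
EDD (increasing due date): J2 J4 J3 J1.
J2: waits 0, runs 0→8
J4: waits 8, runs 8→17
J3: waits 17, runs 17→29
J1: waits 29, runs 29→32
Sum = 0+8+17+29 = 54.
FIFO 37, LPT 62, SPT 34, EDD 54 → minimum 34.

34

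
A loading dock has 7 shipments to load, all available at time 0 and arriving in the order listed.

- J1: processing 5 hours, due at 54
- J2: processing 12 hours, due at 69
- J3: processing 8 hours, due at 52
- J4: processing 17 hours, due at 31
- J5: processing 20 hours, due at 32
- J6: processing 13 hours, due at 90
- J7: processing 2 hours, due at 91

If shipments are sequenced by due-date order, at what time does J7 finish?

77

EDD (increasing due date): J4 J5 J3 J1 J2 J6 J7.
J4: 0→17
J5: 17→37
J3: 37→45
J1: 45→50
J2: 50→62
J6: 62→75
J7: 75→77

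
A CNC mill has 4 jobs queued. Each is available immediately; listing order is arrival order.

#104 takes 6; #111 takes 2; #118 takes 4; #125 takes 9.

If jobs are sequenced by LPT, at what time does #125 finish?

LPT (decreasing processing time): #125 #104 #118 #111.
#125: 0→9

9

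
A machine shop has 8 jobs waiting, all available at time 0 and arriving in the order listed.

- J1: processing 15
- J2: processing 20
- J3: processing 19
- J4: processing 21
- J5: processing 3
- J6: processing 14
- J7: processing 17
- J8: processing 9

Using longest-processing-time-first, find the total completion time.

630

LPT (decreasing processing time): J4 J2 J3 J7 J1 J6 J8 J5.
J4: 0→21
J2: 21→41
J3: 41→60
J7: 60→77
J1: 77→92
J6: 92→106
J8: 106→115
J5: 115→118
Sum = 21+41+60+77+92+106+115+118 = 630.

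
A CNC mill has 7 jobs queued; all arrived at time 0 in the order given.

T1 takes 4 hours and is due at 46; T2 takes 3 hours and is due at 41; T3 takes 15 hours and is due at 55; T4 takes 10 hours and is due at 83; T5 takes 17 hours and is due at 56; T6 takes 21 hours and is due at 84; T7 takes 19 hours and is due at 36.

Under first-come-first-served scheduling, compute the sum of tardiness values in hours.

FIFO (arrival order): T1 T2 T3 T4 T5 T6 T7.
T1: 0→4, due 46, tardiness 0
T2: 4→7, due 41, tardiness 0
T3: 7→22, due 55, tardiness 0
T4: 22→32, due 83, tardiness 0
T5: 32→49, due 56, tardiness 0
T6: 49→70, due 84, tardiness 0
T7: 70→89, due 36, tardiness 53
Sum = 0+0+0+0+0+0+53 = 53.

53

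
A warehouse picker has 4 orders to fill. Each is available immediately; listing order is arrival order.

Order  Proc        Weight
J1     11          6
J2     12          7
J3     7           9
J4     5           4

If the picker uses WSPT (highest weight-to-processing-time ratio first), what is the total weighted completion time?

489

WSPT (decreasing weight/processing-time ratio): J3 J4 J2 J1.
J3: finishes 7, weight 9, w·C = 63
J4: finishes 12, weight 4, w·C = 48
J2: finishes 24, weight 7, w·C = 168
J1: finishes 35, weight 6, w·C = 210
Sum = 63+48+168+210 = 489.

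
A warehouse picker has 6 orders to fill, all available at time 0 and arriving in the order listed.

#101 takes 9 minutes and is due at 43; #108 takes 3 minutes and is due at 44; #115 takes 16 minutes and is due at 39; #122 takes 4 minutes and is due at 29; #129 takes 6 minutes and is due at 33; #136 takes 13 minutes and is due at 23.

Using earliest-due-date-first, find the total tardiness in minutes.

12

EDD (increasing due date): #136 #122 #129 #115 #101 #108.
#136: 0→13, due 23, tardiness 0
#122: 13→17, due 29, tardiness 0
#129: 17→23, due 33, tardiness 0
#115: 23→39, due 39, tardiness 0
#101: 39→48, due 43, tardiness 5
#108: 48→51, due 44, tardiness 7
Sum = 0+0+0+0+5+7 = 12.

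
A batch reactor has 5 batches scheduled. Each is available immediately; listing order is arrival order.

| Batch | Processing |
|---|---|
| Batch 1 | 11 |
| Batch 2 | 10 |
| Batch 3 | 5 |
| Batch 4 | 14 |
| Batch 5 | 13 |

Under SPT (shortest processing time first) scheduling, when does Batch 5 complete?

39

SPT (increasing processing time): Batch 3 Batch 2 Batch 1 Batch 5 Batch 4.
Batch 3: 0→5
Batch 2: 5→15
Batch 1: 15→26
Batch 5: 26→39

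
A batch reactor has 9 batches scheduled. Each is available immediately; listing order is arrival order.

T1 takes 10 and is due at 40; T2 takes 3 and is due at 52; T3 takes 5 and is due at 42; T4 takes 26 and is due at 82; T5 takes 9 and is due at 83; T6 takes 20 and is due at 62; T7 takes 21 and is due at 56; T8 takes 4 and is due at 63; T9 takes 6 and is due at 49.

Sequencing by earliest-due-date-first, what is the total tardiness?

EDD (increasing due date): T1 T3 T9 T2 T7 T6 T8 T4 T5.
T1: 0→10, due 40, tardiness 0
T3: 10→15, due 42, tardiness 0
T9: 15→21, due 49, tardiness 0
T2: 21→24, due 52, tardiness 0
T7: 24→45, due 56, tardiness 0
T6: 45→65, due 62, tardiness 3
T8: 65→69, due 63, tardiness 6
T4: 69→95, due 82, tardiness 13
T5: 95→104, due 83, tardiness 21
Sum = 0+0+0+0+0+3+6+13+21 = 43.

43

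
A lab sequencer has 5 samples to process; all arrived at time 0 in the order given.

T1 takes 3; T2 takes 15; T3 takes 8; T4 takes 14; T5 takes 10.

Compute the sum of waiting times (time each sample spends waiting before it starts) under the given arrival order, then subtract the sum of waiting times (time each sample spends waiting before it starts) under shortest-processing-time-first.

17

FIFO (arrival order): T1 T2 T3 T4 T5.
T1: waits 0, runs 0→3
T2: waits 3, runs 3→18
T3: waits 18, runs 18→26
T4: waits 26, runs 26→40
T5: waits 40, runs 40→50
Sum = 0+3+18+26+40 = 87.
SPT (increasing processing time): T1 T3 T5 T4 T2.
T1: waits 0, runs 0→3
T3: waits 3, runs 3→11
T5: waits 11, runs 11→21
T4: waits 21, runs 21→35
T2: waits 35, runs 35→50
Sum = 0+3+11+21+35 = 70.
Difference = 87 − 70 = 17.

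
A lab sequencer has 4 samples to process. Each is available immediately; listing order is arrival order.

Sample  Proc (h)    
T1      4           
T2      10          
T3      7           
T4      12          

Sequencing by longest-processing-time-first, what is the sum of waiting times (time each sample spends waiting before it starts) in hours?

63

LPT (decreasing processing time): T4 T2 T3 T1.
T4: waits 0, runs 0→12
T2: waits 12, runs 12→22
T3: waits 22, runs 22→29
T1: waits 29, runs 29→33
Sum = 0+12+22+29 = 63.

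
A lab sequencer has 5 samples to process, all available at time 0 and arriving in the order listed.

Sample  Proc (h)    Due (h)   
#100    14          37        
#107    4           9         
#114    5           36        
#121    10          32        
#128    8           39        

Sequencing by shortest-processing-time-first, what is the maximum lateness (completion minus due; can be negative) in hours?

SPT (increasing processing time): #107 #114 #128 #121 #100.
#107: 0→4, due 9, lateness -5
#114: 4→9, due 36, lateness -27
#128: 9→17, due 39, lateness -22
#121: 17→27, due 32, lateness -5
#100: 27→41, due 37, lateness 4
Maximum = 4.

4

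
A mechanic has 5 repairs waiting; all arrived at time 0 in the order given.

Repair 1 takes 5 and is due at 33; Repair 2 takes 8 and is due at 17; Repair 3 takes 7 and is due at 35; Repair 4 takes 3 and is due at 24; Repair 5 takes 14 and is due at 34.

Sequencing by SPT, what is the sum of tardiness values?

SPT (increasing processing time): Repair 4 Repair 1 Repair 3 Repair 2 Repair 5.
Repair 4: 0→3, due 24, tardiness 0
Repair 1: 3→8, due 33, tardiness 0
Repair 3: 8→15, due 35, tardiness 0
Repair 2: 15→23, due 17, tardiness 6
Repair 5: 23→37, due 34, tardiness 3
Sum = 0+0+0+6+3 = 9.

9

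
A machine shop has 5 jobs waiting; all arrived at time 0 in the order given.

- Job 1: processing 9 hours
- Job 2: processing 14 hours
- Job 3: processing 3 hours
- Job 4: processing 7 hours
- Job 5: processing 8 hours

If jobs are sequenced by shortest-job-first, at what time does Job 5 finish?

18

SPT (increasing processing time): Job 3 Job 4 Job 5 Job 1 Job 2.
Job 3: 0→3
Job 4: 3→10
Job 5: 10→18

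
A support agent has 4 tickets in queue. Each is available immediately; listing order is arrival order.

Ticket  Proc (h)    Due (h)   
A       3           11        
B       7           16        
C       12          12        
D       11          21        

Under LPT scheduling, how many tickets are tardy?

3

LPT (decreasing processing time): C D B A.
C: 0→12, due 12, tardiness 0
D: 12→23, due 21, tardiness 2
B: 23→30, due 16, tardiness 14
A: 30→33, due 11, tardiness 22
Late tickets: 3.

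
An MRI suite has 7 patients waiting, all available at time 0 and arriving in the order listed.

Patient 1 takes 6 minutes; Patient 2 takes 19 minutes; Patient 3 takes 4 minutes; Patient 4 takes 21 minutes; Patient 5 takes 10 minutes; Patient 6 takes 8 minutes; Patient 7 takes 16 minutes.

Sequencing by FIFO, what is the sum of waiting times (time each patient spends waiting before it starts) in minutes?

FIFO (arrival order): Patient 1 Patient 2 Patient 3 Patient 4 Patient 5 Patient 6 Patient 7.
Patient 1: waits 0, runs 0→6
Patient 2: waits 6, runs 6→25
Patient 3: waits 25, runs 25→29
Patient 4: waits 29, runs 29→50
Patient 5: waits 50, runs 50→60
Patient 6: waits 60, runs 60→68
Patient 7: waits 68, runs 68→84
Sum = 0+6+25+29+50+60+68 = 238.

238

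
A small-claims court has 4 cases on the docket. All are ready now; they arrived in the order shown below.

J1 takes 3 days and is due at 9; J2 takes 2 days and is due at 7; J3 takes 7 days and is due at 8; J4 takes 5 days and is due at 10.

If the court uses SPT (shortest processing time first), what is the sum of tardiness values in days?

9

SPT (increasing processing time): J2 J1 J4 J3.
J2: 0→2, due 7, tardiness 0
J1: 2→5, due 9, tardiness 0
J4: 5→10, due 10, tardiness 0
J3: 10→17, due 8, tardiness 9
Sum = 0+0+0+9 = 9.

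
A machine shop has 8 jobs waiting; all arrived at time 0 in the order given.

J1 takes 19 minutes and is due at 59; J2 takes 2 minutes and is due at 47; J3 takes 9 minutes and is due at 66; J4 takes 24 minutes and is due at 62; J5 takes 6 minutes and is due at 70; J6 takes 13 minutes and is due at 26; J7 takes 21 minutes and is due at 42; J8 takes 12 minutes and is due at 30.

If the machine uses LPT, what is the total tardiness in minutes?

LPT (decreasing processing time): J4 J7 J1 J6 J8 J3 J5 J2.
J4: 0→24, due 62, tardiness 0
J7: 24→45, due 42, tardiness 3
J1: 45→64, due 59, tardiness 5
J6: 64→77, due 26, tardiness 51
J8: 77→89, due 30, tardiness 59
J3: 89→98, due 66, tardiness 32
J5: 98→104, due 70, tardiness 34
J2: 104→106, due 47, tardiness 59
Sum = 0+3+5+51+59+32+34+59 = 243.

243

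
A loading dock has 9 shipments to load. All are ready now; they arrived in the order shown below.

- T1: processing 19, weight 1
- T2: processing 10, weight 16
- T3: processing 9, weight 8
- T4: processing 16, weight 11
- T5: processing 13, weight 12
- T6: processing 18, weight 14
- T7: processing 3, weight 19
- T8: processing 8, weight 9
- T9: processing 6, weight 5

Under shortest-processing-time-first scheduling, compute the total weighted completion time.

3606

SPT (increasing processing time): T7 T9 T8 T3 T2 T5 T4 T6 T1.
T7: finishes 3, weight 19, w·C = 57
T9: finishes 9, weight 5, w·C = 45
T8: finishes 17, weight 9, w·C = 153
T3: finishes 26, weight 8, w·C = 208
T2: finishes 36, weight 16, w·C = 576
T5: finishes 49, weight 12, w·C = 588
T4: finishes 65, weight 11, w·C = 715
T6: finishes 83, weight 14, w·C = 1162
T1: finishes 102, weight 1, w·C = 102
Sum = 57+45+153+208+576+588+715+1162+102 = 3606.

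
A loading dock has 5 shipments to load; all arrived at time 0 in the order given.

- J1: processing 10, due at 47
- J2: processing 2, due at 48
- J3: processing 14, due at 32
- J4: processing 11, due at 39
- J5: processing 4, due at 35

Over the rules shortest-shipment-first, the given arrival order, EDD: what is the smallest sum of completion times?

SPT (increasing processing time): J2 J5 J1 J4 J3.
J2: 0→2
J5: 2→6
J1: 6→16
J4: 16→27
J3: 27→41
Sum = 2+6+16+27+41 = 92.
FIFO (arrival order): J1 J2 J3 J4 J5.
J1: 0→10
J2: 10→12
J3: 12→26
J4: 26→37
J5: 37→41
Sum = 10+12+26+37+41 = 126.
EDD (increasing due date): J3 J5 J4 J1 J2.
J3: 0→14
J5: 14→18
J4: 18→29
J1: 29→39
J2: 39→41
Sum = 14+18+29+39+41 = 141.
SPT 92, FIFO 126, EDD 141 → minimum 92.

92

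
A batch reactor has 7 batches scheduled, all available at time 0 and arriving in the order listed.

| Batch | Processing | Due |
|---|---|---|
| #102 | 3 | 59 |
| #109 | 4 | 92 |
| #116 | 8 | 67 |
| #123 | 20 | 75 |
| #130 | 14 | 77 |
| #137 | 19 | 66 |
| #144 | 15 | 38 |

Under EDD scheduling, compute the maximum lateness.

2

EDD (increasing due date): #144 #102 #137 #116 #123 #130 #109.
#144: 0→15, due 38, lateness -23
#102: 15→18, due 59, lateness -41
#137: 18→37, due 66, lateness -29
#116: 37→45, due 67, lateness -22
#123: 45→65, due 75, lateness -10
#130: 65→79, due 77, lateness 2
#109: 79→83, due 92, lateness -9
Maximum = 2.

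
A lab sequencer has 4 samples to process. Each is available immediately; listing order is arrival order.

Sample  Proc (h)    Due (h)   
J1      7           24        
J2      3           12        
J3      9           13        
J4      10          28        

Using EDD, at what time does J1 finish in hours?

EDD (increasing due date): J2 J3 J1 J4.
J2: 0→3
J3: 3→12
J1: 12→19

19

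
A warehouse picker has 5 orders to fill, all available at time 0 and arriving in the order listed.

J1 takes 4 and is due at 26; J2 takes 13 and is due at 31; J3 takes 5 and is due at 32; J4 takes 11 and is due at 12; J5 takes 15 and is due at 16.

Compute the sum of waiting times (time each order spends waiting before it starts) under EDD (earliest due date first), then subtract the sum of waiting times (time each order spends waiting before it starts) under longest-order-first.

-16

EDD (increasing due date): J4 J5 J1 J2 J3.
J4: waits 0, runs 0→11
J5: waits 11, runs 11→26
J1: waits 26, runs 26→30
J2: waits 30, runs 30→43
J3: waits 43, runs 43→48
Sum = 0+11+26+30+43 = 110.
LPT (decreasing processing time): J5 J2 J4 J3 J1.
J5: waits 0, runs 0→15
J2: waits 15, runs 15→28
J4: waits 28, runs 28→39
J3: waits 39, runs 39→44
J1: waits 44, runs 44→48
Sum = 0+15+28+39+44 = 126.
Difference = 110 − 126 = -16.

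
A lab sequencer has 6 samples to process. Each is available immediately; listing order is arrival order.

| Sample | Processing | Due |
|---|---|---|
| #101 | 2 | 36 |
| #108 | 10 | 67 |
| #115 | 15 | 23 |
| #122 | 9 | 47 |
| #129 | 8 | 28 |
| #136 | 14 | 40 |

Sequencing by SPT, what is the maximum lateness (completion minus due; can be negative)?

SPT (increasing processing time): #101 #129 #122 #108 #136 #115.
#101: 0→2, due 36, lateness -34
#129: 2→10, due 28, lateness -18
#122: 10→19, due 47, lateness -28
#108: 19→29, due 67, lateness -38
#136: 29→43, due 40, lateness 3
#115: 43→58, due 23, lateness 35
Maximum = 35.

35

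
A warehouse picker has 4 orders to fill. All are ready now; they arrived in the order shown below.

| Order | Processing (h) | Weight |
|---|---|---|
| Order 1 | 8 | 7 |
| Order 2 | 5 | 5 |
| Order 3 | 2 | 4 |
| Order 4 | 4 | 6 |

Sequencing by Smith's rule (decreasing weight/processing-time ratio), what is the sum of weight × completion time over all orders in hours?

232

WSPT (decreasing weight/processing-time ratio): Order 3 Order 4 Order 2 Order 1.
Order 3: finishes 2, weight 4, w·C = 8
Order 4: finishes 6, weight 6, w·C = 36
Order 2: finishes 11, weight 5, w·C = 55
Order 1: finishes 19, weight 7, w·C = 133
Sum = 8+36+55+133 = 232.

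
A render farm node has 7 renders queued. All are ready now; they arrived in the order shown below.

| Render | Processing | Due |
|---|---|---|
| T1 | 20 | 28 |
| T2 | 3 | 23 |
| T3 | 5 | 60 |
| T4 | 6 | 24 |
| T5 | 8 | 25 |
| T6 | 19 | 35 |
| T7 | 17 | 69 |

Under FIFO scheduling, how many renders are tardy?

4

FIFO (arrival order): T1 T2 T3 T4 T5 T6 T7.
T1: 0→20, due 28, tardiness 0
T2: 20→23, due 23, tardiness 0
T3: 23→28, due 60, tardiness 0
T4: 28→34, due 24, tardiness 10
T5: 34→42, due 25, tardiness 17
T6: 42→61, due 35, tardiness 26
T7: 61→78, due 69, tardiness 9
Late renders: 4.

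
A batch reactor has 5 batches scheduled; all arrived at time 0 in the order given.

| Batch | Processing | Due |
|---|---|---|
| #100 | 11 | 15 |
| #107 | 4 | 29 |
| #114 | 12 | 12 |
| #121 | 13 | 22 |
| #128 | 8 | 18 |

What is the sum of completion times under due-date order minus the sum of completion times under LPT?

EDD (increasing due date): #114 #100 #128 #121 #107.
#114: 0→12
#100: 12→23
#128: 23→31
#121: 31→44
#107: 44→48
Sum = 12+23+31+44+48 = 158.
LPT (decreasing processing time): #121 #114 #100 #128 #107.
#121: 0→13
#114: 13→25
#100: 25→36
#128: 36→44
#107: 44→48
Sum = 13+25+36+44+48 = 166.
Difference = 158 − 166 = -8.

-8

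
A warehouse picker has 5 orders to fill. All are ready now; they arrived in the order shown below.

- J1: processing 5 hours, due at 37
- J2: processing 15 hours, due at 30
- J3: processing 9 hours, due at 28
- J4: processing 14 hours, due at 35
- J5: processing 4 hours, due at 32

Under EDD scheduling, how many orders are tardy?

EDD (increasing due date): J3 J2 J5 J4 J1.
J3: 0→9, due 28, tardiness 0
J2: 9→24, due 30, tardiness 0
J5: 24→28, due 32, tardiness 0
J4: 28→42, due 35, tardiness 7
J1: 42→47, due 37, tardiness 10
Late orders: 2.

2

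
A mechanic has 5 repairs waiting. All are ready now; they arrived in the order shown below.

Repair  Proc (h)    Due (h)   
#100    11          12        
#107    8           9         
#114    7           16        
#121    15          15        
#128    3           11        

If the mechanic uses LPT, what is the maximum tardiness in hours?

33

LPT (decreasing processing time): #121 #100 #107 #114 #128.
#121: 0→15, due 15, tardiness 0
#100: 15→26, due 12, tardiness 14
#107: 26→34, due 9, tardiness 25
#114: 34→41, due 16, tardiness 25
#128: 41→44, due 11, tardiness 33
Maximum = 33.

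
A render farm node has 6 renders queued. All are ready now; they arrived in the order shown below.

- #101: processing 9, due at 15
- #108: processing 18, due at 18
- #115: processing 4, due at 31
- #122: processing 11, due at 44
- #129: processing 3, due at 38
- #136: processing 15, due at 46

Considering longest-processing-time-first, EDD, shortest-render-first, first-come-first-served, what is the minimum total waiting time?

LPT (decreasing processing time): #108 #136 #122 #101 #115 #129.
#108: waits 0, runs 0→18
#136: waits 18, runs 18→33
#122: waits 33, runs 33→44
#101: waits 44, runs 44→53
#115: waits 53, runs 53→57
#129: waits 57, runs 57→60
Sum = 0+18+33+44+53+57 = 205.
EDD (increasing due date): #101 #108 #115 #129 #122 #136.
#101: waits 0, runs 0→9
#108: waits 9, runs 9→27
#115: waits 27, runs 27→31
#129: waits 31, runs 31→34
#122: waits 34, runs 34→45
#136: waits 45, runs 45→60
Sum = 0+9+27+31+34+45 = 146.
SPT (increasing processing time): #129 #115 #101 #122 #136 #108.
#129: waits 0, runs 0→3
#115: waits 3, runs 3→7
#101: waits 7, runs 7→16
#122: waits 16, runs 16→27
#136: waits 27, runs 27→42
#108: waits 42, runs 42→60
Sum = 0+3+7+16+27+42 = 95.
FIFO (arrival order): #101 #108 #115 #122 #129 #136.
#101: waits 0, runs 0→9
#108: waits 9, runs 9→27
#115: waits 27, runs 27→31
#122: waits 31, runs 31→42
#129: waits 42, runs 42→45
#136: waits 45, runs 45→60
Sum = 0+9+27+31+42+45 = 154.
LPT 205, EDD 146, SPT 95, FIFO 154 → minimum 95.

95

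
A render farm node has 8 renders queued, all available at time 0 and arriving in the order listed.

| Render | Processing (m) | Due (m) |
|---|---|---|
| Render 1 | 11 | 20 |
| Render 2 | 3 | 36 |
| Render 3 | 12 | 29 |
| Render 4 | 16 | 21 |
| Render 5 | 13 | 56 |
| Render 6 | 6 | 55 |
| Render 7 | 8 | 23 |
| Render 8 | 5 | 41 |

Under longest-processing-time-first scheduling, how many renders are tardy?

LPT (decreasing processing time): Render 4 Render 5 Render 3 Render 1 Render 7 Render 6 Render 8 Render 2.
Render 4: 0→16, due 21, tardiness 0
Render 5: 16→29, due 56, tardiness 0
Render 3: 29→41, due 29, tardiness 12
Render 1: 41→52, due 20, tardiness 32
Render 7: 52→60, due 23, tardiness 37
Render 6: 60→66, due 55, tardiness 11
Render 8: 66→71, due 41, tardiness 30
Render 2: 71→74, due 36, tardiness 38
Late renders: 6.

6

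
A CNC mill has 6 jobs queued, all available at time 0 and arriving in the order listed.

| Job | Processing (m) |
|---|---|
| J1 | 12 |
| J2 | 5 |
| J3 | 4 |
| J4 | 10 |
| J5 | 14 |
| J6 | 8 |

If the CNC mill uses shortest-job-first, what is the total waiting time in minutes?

SPT (increasing processing time): J3 J2 J6 J4 J1 J5.
J3: waits 0, runs 0→4
J2: waits 4, runs 4→9
J6: waits 9, runs 9→17
J4: waits 17, runs 17→27
J1: waits 27, runs 27→39
J5: waits 39, runs 39→53
Sum = 0+4+9+17+27+39 = 96.

96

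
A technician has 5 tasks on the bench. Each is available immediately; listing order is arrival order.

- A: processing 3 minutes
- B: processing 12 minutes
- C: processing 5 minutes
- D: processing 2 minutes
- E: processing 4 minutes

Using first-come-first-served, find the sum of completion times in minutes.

86

FIFO (arrival order): A B C D E.
A: 0→3
B: 3→15
C: 15→20
D: 20→22
E: 22→26
Sum = 3+15+20+22+26 = 86.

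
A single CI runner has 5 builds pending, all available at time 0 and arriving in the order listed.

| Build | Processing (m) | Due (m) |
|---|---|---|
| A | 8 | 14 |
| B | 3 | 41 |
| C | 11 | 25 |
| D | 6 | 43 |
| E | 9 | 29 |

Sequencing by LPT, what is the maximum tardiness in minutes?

LPT (decreasing processing time): C E A D B.
C: 0→11, due 25, tardiness 0
E: 11→20, due 29, tardiness 0
A: 20→28, due 14, tardiness 14
D: 28→34, due 43, tardiness 0
B: 34→37, due 41, tardiness 0
Maximum = 14.

14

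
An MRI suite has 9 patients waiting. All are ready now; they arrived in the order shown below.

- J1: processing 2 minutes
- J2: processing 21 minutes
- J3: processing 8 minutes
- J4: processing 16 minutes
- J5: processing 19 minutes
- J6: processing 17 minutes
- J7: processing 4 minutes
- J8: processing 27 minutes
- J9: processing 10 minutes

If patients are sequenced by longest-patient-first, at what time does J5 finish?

LPT (decreasing processing time): J8 J2 J5 J6 J4 J9 J3 J7 J1.
J8: 0→27
J2: 27→48
J5: 48→67

67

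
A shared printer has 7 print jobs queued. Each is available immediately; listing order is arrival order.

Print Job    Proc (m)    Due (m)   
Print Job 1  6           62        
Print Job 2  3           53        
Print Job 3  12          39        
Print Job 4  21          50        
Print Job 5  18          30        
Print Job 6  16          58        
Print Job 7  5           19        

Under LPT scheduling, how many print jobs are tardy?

LPT (decreasing processing time): Print Job 4 Print Job 5 Print Job 6 Print Job 3 Print Job 1 Print Job 7 Print Job 2.
Print Job 4: 0→21, due 50, tardiness 0
Print Job 5: 21→39, due 30, tardiness 9
Print Job 6: 39→55, due 58, tardiness 0
Print Job 3: 55→67, due 39, tardiness 28
Print Job 1: 67→73, due 62, tardiness 11
Print Job 7: 73→78, due 19, tardiness 59
Print Job 2: 78→81, due 53, tardiness 28
Late print jobs: 5.

5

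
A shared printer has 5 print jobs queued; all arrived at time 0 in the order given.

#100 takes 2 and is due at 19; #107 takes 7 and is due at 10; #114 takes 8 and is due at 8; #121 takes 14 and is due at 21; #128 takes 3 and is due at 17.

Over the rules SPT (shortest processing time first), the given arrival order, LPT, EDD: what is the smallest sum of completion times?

SPT (increasing processing time): #100 #128 #107 #114 #121.
#100: 0→2
#128: 2→5
#107: 5→12
#114: 12→20
#121: 20→34
Sum = 2+5+12+20+34 = 73.
FIFO (arrival order): #100 #107 #114 #121 #128.
#100: 0→2
#107: 2→9
#114: 9→17
#121: 17→31
#128: 31→34
Sum = 2+9+17+31+34 = 93.
LPT (decreasing processing time): #121 #114 #107 #128 #100.
#121: 0→14
#114: 14→22
#107: 22→29
#128: 29→32
#100: 32→34
Sum = 14+22+29+32+34 = 131.
EDD (increasing due date): #114 #107 #128 #100 #121.
#114: 0→8
#107: 8→15
#128: 15→18
#100: 18→20
#121: 20→34
Sum = 8+15+18+20+34 = 95.
SPT 73, FIFO 93, LPT 131, EDD 95 → minimum 73.

73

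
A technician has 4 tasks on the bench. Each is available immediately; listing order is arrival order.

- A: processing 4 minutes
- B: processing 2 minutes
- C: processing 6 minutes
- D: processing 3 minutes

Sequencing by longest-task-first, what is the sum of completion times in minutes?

44

LPT (decreasing processing time): C A D B.
C: 0→6
A: 6→10
D: 10→13
B: 13→15
Sum = 6+10+13+15 = 44.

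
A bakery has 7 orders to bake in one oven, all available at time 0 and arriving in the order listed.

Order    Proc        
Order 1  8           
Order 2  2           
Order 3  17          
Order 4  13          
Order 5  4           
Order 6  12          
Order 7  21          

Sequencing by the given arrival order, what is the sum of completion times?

FIFO (arrival order): Order 1 Order 2 Order 3 Order 4 Order 5 Order 6 Order 7.
Order 1: 0→8
Order 2: 8→10
Order 3: 10→27
Order 4: 27→40
Order 5: 40→44
Order 6: 44→56
Order 7: 56→77
Sum = 8+10+27+40+44+56+77 = 262.

262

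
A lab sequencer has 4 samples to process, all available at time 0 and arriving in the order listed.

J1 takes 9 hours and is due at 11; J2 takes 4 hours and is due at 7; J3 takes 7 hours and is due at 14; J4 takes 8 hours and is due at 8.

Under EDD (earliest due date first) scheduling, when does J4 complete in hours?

12

EDD (increasing due date): J2 J4 J1 J3.
J2: 0→4
J4: 4→12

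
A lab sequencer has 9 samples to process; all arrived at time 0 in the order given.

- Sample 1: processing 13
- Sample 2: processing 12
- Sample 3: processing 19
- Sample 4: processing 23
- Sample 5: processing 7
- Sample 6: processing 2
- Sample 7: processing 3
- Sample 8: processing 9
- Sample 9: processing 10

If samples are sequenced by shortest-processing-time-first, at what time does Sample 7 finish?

SPT (increasing processing time): Sample 6 Sample 7 Sample 5 Sample 8 Sample 9 Sample 2 Sample 1 Sample 3 Sample 4.
Sample 6: 0→2
Sample 7: 2→5

5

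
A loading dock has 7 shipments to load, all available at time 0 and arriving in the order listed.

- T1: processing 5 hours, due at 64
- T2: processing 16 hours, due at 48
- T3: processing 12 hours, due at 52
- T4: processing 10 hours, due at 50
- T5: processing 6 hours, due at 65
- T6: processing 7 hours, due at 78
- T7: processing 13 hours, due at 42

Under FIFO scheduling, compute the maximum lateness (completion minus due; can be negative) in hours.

27

FIFO (arrival order): T1 T2 T3 T4 T5 T6 T7.
T1: 0→5, due 64, lateness -59
T2: 5→21, due 48, lateness -27
T3: 21→33, due 52, lateness -19
T4: 33→43, due 50, lateness -7
T5: 43→49, due 65, lateness -16
T6: 49→56, due 78, lateness -22
T7: 56→69, due 42, lateness 27
Maximum = 27.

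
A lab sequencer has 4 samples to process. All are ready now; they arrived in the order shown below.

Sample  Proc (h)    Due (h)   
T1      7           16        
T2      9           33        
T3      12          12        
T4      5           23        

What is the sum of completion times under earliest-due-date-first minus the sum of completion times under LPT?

-6

EDD (increasing due date): T3 T1 T4 T2.
T3: 0→12
T1: 12→19
T4: 19→24
T2: 24→33
Sum = 12+19+24+33 = 88.
LPT (decreasing processing time): T3 T2 T1 T4.
T3: 0→12
T2: 12→21
T1: 21→28
T4: 28→33
Sum = 12+21+28+33 = 94.
Difference = 88 − 94 = -6.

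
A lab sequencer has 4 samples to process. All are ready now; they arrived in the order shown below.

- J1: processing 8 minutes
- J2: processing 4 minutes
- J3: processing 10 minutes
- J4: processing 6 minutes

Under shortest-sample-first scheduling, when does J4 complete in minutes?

10

SPT (increasing processing time): J2 J4 J1 J3.
J2: 0→4
J4: 4→10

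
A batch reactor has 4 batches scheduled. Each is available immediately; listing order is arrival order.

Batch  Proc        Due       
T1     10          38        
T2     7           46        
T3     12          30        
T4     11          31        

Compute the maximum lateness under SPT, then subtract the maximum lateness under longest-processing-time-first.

15

SPT (increasing processing time): T2 T1 T4 T3.
T2: 0→7, due 46, lateness -39
T1: 7→17, due 38, lateness -21
T4: 17→28, due 31, lateness -3
T3: 28→40, due 30, lateness 10
Maximum = 10.
LPT (decreasing processing time): T3 T4 T1 T2.
T3: 0→12, due 30, lateness -18
T4: 12→23, due 31, lateness -8
T1: 23→33, due 38, lateness -5
T2: 33→40, due 46, lateness -6
Maximum = -5.
Difference = 10 − -5 = 15.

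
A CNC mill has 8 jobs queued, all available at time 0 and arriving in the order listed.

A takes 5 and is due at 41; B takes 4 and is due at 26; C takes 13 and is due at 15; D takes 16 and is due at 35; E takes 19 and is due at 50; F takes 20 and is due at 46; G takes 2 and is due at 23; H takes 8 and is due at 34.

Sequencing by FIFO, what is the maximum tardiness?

56

FIFO (arrival order): A B C D E F G H.
A: 0→5, due 41, tardiness 0
B: 5→9, due 26, tardiness 0
C: 9→22, due 15, tardiness 7
D: 22→38, due 35, tardiness 3
E: 38→57, due 50, tardiness 7
F: 57→77, due 46, tardiness 31
G: 77→79, due 23, tardiness 56
H: 79→87, due 34, tardiness 53
Maximum = 56.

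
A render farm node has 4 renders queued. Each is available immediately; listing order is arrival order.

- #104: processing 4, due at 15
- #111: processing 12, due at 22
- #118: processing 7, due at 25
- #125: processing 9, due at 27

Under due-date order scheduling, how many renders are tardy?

1

EDD (increasing due date): #104 #111 #118 #125.
#104: 0→4, due 15, tardiness 0
#111: 4→16, due 22, tardiness 0
#118: 16→23, due 25, tardiness 0
#125: 23→32, due 27, tardiness 5
Late renders: 1.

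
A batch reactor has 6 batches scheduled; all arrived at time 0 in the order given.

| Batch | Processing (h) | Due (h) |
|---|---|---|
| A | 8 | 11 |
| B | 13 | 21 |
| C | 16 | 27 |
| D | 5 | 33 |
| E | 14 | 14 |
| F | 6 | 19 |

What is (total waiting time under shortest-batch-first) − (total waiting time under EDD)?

SPT (increasing processing time): D F A B E C.
D: waits 0, runs 0→5
F: waits 5, runs 5→11
A: waits 11, runs 11→19
B: waits 19, runs 19→32
E: waits 32, runs 32→46
C: waits 46, runs 46→62
Sum = 0+5+11+19+32+46 = 113.
EDD (increasing due date): A E F B C D.
A: waits 0, runs 0→8
E: waits 8, runs 8→22
F: waits 22, runs 22→28
B: waits 28, runs 28→41
C: waits 41, runs 41→57
D: waits 57, runs 57→62
Sum = 0+8+22+28+41+57 = 156.
Difference = 113 − 156 = -43.

-43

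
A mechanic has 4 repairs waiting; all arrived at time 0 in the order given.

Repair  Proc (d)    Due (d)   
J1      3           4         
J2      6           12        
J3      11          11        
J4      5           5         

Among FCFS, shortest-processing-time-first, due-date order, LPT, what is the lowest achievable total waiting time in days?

FIFO (arrival order): J1 J2 J3 J4.
J1: waits 0, runs 0→3
J2: waits 3, runs 3→9
J3: waits 9, runs 9→20
J4: waits 20, runs 20→25
Sum = 0+3+9+20 = 32.
SPT (increasing processing time): J1 J4 J2 J3.
J1: waits 0, runs 0→3
J4: waits 3, runs 3→8
J2: waits 8, runs 8→14
J3: waits 14, runs 14→25
Sum = 0+3+8+14 = 25.
EDD (increasing due date): J1 J4 J3 J2.
J1: waits 0, runs 0→3
J4: waits 3, runs 3→8
J3: waits 8, runs 8→19
J2: waits 19, runs 19→25
Sum = 0+3+8+19 = 30.
LPT (decreasing processing time): J3 J2 J4 J1.
J3: waits 0, runs 0→11
J2: waits 11, runs 11→17
J4: waits 17, runs 17→22
J1: waits 22, runs 22→25
Sum = 0+11+17+22 = 50.
FIFO 32, SPT 25, EDD 30, LPT 50 → minimum 25.

25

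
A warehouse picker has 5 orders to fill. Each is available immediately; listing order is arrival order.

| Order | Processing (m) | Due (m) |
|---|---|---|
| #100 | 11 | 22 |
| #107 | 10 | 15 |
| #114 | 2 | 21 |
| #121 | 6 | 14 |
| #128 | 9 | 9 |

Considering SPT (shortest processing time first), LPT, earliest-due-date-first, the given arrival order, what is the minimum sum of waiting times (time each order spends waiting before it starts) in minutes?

SPT (increasing processing time): #114 #121 #128 #107 #100.
#114: waits 0, runs 0→2
#121: waits 2, runs 2→8
#128: waits 8, runs 8→17
#107: waits 17, runs 17→27
#100: waits 27, runs 27→38
Sum = 0+2+8+17+27 = 54.
LPT (decreasing processing time): #100 #107 #128 #121 #114.
#100: waits 0, runs 0→11
#107: waits 11, runs 11→21
#128: waits 21, runs 21→30
#121: waits 30, runs 30→36
#114: waits 36, runs 36→38
Sum = 0+11+21+30+36 = 98.
EDD (increasing due date): #128 #121 #107 #114 #100.
#128: waits 0, runs 0→9
#121: waits 9, runs 9→15
#107: waits 15, runs 15→25
#114: waits 25, runs 25→27
#100: waits 27, runs 27→38
Sum = 0+9+15+25+27 = 76.
FIFO (arrival order): #100 #107 #114 #121 #128.
#100: waits 0, runs 0→11
#107: waits 11, runs 11→21
#114: waits 21, runs 21→23
#121: waits 23, runs 23→29
#128: waits 29, runs 29→38
Sum = 0+11+21+23+29 = 84.
SPT 54, LPT 98, EDD 76, FIFO 84 → minimum 54.

54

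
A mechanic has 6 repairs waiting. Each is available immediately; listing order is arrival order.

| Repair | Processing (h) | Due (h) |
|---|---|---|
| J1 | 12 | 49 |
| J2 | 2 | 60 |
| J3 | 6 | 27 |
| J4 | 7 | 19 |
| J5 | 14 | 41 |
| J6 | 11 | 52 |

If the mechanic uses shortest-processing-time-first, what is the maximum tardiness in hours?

11

SPT (increasing processing time): J2 J3 J4 J6 J1 J5.
J2: 0→2, due 60, tardiness 0
J3: 2→8, due 27, tardiness 0
J4: 8→15, due 19, tardiness 0
J6: 15→26, due 52, tardiness 0
J1: 26→38, due 49, tardiness 0
J5: 38→52, due 41, tardiness 11
Maximum = 11.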